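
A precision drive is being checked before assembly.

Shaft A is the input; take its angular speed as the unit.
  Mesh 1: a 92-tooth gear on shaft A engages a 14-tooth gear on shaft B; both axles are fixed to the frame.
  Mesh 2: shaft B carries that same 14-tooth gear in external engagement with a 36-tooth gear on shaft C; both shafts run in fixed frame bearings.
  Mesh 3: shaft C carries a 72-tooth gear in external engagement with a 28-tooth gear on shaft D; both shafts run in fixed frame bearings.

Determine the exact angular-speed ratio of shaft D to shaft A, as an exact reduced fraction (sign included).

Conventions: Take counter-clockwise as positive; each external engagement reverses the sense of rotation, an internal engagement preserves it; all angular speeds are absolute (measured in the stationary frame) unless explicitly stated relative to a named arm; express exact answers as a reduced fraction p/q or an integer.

-46/7

class = fixed-axis compound train [3 meshes; 3 ratios multiply, 3 sense flips]
mesh 1 [92T→14T]: running ratio 46/7, sense −
mesh 2 [14T→36T]: running ratio 23/9, sense +
mesh 3 [72T→28T]: running ratio 46/7, sense −
ω_out/ω_in = -46/7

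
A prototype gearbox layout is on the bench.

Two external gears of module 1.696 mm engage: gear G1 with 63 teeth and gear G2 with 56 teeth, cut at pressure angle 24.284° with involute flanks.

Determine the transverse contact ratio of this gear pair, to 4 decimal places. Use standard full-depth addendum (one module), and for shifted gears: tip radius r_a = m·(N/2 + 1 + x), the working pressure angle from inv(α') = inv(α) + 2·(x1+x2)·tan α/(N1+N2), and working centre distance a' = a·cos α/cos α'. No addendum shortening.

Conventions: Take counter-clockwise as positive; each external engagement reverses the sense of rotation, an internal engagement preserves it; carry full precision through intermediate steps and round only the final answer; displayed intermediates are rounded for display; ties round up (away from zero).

class = single-mesh tooth geometry [involute pair 63T × 56T, m = 1.696]
base radii: r_b1 = 48.696946, r_b2 = 43.286174
tip radii: r_a1 = 55.120000, r_a2 = 49.184000
no profile shift: α' = α, a' = a
action lengths: √(r_a1²−r_b1²) = 25.822894, √(r_a2²−r_b2²) = 23.353222
base pitch p_b = π·m·cos α = 4.856697
CR = (25.822894 + 23.353222 − 100.912000·sin 24.28400°)/4.856697 = 1.580305
contact ratio ≈ 1.5803

1.5803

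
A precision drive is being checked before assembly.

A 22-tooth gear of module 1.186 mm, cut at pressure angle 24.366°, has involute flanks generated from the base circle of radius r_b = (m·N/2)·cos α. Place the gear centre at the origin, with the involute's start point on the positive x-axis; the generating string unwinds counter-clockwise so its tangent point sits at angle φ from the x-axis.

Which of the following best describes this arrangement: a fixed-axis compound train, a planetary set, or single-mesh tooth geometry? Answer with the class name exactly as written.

single-mesh tooth geometry

recognized (one wheel, involute flank): single-mesh tooth geometry, m = 1.186, N = 22
classification: single-mesh tooth geometry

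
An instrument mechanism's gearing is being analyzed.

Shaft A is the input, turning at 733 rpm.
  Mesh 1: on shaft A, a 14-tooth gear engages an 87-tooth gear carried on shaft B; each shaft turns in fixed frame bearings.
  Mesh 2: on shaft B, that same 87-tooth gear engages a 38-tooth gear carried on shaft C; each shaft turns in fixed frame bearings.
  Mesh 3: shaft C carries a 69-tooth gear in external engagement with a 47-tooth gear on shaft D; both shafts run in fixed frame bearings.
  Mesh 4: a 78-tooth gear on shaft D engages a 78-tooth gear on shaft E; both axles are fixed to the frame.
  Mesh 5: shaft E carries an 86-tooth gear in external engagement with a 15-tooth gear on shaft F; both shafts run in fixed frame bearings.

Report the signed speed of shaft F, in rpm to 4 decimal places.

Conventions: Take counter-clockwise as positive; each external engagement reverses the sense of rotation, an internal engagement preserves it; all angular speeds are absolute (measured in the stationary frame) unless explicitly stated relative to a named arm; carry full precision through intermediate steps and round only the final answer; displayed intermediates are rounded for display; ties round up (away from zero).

5-mesh fixed-axis compound train (all bearings frame-fixed)
mesh 1 [14T→87T]: ω = 733.0000×14/87 = 117.9540 rpm, sense flips to −
mesh 2 [87T→38T]: ω = 117.9540×87/38 = 270.0526 rpm, sense flips to +
mesh 3 [69T→47T]: ω = 270.0526×69/47 = 396.4602 rpm, sense flips to −
mesh 4 [78T→78T]: ω = 396.4602×78/78 = 396.4602 rpm, sense flips to +
mesh 5 [86T→15T]: ω = 396.4602×86/15 = 2273.0387 rpm, sense flips to −
signed output speed = -2273.0387 rpm

-2273.0387 rpm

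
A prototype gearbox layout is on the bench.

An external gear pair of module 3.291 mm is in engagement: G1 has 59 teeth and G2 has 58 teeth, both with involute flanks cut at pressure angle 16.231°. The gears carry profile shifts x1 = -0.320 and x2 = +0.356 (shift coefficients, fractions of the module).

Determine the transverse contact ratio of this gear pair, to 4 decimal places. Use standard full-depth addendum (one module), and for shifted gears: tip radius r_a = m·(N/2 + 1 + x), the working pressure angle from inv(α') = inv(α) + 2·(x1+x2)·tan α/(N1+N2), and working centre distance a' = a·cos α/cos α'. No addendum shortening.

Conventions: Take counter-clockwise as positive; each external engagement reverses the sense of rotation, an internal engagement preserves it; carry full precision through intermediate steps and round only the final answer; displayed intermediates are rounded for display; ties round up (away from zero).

1.9996

single-mesh involute tooth geometry (59T engaging 58T at module 3.291)
base radii: r_b1 = 93.214964, r_b2 = 91.635049
tip radii: r_a1 = 99.322380, r_a2 = 99.901596
inv(α') = inv(16.231°) + 2·(-0.320+0.356)·tan α/(59+58) = 0.00800843  ⇒  α' = 16.35118°
a' = a·cos α / cos α' = 192.5235·cos 16.231°/cos 16.35118° = 192.641550
action lengths: √(r_a1²−r_b1²) = 34.291481, √(r_a2²−r_b2²) = 39.791288
base pitch p_b = π·m·cos α = 9.926896
CR = (34.291481 + 39.791288 − 192.641550·sin 16.35118°)/9.926896 = 1.999575
contact ratio ≈ 1.9996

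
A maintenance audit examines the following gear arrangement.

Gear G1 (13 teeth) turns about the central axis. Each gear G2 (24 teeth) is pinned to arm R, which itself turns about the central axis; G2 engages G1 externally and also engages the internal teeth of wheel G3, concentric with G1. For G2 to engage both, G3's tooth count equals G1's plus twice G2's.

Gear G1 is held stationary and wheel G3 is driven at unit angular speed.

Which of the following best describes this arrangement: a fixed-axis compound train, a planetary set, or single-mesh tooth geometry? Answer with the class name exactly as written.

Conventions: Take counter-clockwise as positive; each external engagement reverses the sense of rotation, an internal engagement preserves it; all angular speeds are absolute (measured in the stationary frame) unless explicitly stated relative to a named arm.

topology: planetary set — G1 13T / G2 24T / G3 61T, arm = carrier (Willis)
classification: planetary set

planetary set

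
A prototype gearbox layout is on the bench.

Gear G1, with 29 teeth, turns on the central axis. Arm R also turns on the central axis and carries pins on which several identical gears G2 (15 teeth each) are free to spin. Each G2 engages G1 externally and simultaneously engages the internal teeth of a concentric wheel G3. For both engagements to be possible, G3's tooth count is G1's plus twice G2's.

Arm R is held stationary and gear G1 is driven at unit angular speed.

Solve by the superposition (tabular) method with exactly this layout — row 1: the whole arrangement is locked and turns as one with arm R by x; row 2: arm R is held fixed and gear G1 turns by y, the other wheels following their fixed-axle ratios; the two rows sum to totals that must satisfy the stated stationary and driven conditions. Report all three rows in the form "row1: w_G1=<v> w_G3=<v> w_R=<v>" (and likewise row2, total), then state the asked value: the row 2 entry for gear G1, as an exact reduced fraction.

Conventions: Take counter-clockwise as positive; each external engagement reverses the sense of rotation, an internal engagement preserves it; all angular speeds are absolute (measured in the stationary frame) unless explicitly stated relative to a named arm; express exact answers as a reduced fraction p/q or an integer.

planetary set (29T centre, 15T on arm, 59T internal) — Willis relation
row 1 — lock + rotate with arm: ω_sun = ω_ring = ω_arm = x
row 2: sun turns y, ring = −(29/59)·y, arm 0
boundary: total ω_arm = x = 0 and total ω_sun = x + y = 1  ⇒  y = 1, x = 0
row 2 ring = −(29/59)·1 = -29/59
totals (row 1 + row 2): sun 0 + 1 = 1, ring 0 + (-29/59) = -29/59, arm 0 + 0 = 0
asked cell (row2, sun) = 1

row1: w_G1=0 w_G3=0 w_R=0
row2: w_G1=1 w_G3=-29/59 w_R=0
total: w_G1=1 w_G3=-29/59 w_R=0
asked value: 1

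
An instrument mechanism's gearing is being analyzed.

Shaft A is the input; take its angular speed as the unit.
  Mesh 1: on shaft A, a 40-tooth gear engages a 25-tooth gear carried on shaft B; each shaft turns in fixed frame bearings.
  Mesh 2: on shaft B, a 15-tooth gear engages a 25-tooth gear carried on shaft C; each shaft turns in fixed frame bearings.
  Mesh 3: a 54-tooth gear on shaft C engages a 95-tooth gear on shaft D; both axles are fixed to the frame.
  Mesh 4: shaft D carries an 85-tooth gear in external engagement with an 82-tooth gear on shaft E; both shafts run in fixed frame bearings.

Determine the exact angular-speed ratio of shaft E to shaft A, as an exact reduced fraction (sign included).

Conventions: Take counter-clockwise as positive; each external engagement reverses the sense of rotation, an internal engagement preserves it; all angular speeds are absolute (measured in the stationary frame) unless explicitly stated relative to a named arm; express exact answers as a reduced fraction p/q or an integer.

11016/19475

class = fixed-axis compound train [4 meshes; 4 ratios multiply, 4 sense flips]
mesh 1 [40T→25T]: running ratio 8/5, sense −
mesh 2 [15T→25T]: running ratio 24/25, sense +
mesh 3 [54T→95T]: running ratio 1296/2375, sense −
mesh 4 [85T→82T]: running ratio 11016/19475, sense +
ω_out/ω_in = 11016/19475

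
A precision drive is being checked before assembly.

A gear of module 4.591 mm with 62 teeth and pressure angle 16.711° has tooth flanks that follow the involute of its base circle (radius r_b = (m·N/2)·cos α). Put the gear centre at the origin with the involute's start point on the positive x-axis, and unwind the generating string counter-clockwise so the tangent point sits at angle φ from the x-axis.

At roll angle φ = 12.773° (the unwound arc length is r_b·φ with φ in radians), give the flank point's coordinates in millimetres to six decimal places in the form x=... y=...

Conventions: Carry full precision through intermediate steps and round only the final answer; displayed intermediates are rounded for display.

topology: single-mesh involute geometry — m = 4.591, N = 62
pitch radius r_p = m·N/2 = 4.591·62/2 = 142.321000
base radius r_b = r_p·cos α = 142.321000·cos 16.711° = 136.310401
roll angle φ = 12.773° = 0.22293091 rad
x = r_b·(cos φ + φ·sin φ) = 139.655623
y = r_b·(sin φ − φ·cos φ) = 0.500909

x=139.655623 y=0.500909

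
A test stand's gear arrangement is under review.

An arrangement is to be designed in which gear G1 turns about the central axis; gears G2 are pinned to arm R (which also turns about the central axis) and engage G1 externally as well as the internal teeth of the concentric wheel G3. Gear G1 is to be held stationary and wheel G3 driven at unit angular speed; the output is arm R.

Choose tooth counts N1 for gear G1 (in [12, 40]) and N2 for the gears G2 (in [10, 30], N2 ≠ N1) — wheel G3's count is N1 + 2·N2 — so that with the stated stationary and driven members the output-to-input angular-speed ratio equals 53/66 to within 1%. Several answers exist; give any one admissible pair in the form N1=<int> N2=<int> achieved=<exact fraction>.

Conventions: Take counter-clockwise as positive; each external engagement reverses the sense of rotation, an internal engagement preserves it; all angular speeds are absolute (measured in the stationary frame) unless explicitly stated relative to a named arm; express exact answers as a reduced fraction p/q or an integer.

design class (target 53/66): planetary set
Willis with ω_sun = 0: ω_arm/ω_ring = N3/(N1+N3); set equal to 53/66  ⇒  N3/N1 = (53/66)/(1 − 53/66) = 53/13
N3 = N1 + 2·N2  ⇒  N2/N1 = (N3/N1 − 1)/2 = (53/13 − 1)/2 = 20/13
smallest multiple with N1 ≥ 12 and N2 ≥ 10: k = 1  ⇒  N1 = 1·13 = 13, N2 = 1·20 = 20 (N1 ≤ 40, N2 ≤ 30, N2 ≠ N1 ✓), N3 = 13 + 2·20 = 53
check: N3/(N1+N3) with N1 = 13, N3 = 53 gives 53/66; |achieved − target| = 0 ≤ 53/6600 ✓

N1=13 N2=20 achieved=53/66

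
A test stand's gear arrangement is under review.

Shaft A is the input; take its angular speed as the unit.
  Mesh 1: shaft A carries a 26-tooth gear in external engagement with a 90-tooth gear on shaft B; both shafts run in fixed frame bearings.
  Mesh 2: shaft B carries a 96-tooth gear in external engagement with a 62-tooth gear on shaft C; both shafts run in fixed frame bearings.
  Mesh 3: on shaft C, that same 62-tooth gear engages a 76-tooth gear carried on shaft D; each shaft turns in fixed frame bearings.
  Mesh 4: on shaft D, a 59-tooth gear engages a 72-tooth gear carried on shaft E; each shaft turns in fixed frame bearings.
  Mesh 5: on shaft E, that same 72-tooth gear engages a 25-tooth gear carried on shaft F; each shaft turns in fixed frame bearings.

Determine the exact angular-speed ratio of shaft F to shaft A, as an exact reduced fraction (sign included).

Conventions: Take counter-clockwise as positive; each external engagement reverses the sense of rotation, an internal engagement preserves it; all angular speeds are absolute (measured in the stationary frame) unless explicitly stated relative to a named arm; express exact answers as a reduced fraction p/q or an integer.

-6136/7125

class = fixed-axis compound train [5 meshes; 5 ratios multiply, 5 sense flips]
mesh 1 [26T→90T]: running ratio 13/45, sense −
mesh 2 [96T→62T]: running ratio 208/465, sense +
mesh 3 [62T→76T]: running ratio 104/285, sense −
mesh 4 [59T→72T]: running ratio 767/2565, sense +
mesh 5 [72T→25T]: running ratio 6136/7125, sense −
ω_out/ω_in = -6136/7125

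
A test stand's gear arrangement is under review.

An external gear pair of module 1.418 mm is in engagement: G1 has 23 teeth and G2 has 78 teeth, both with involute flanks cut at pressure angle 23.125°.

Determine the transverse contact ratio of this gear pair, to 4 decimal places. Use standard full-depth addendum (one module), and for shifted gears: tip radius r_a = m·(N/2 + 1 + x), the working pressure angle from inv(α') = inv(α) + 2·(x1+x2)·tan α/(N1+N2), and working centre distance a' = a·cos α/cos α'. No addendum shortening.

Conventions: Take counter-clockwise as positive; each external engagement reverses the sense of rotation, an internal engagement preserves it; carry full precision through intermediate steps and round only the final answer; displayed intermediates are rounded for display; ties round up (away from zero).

1.5710

topology: single-mesh involute geometry — m = 1.418, 23T/78T pair
base radii: r_b1 = 14.996736, r_b2 = 50.858496
tip radii: r_a1 = 17.725000, r_a2 = 56.720000
no profile shift: α' = α, a' = a
action lengths: √(r_a1²−r_b1²) = 9.448467, √(r_a2²−r_b2²) = 25.111187
base pitch p_b = π·m·cos α = 4.096838
CR = (9.448467 + 25.111187 − 71.609000·sin 23.12500°)/4.096838 = 1.570980
contact ratio ≈ 1.5710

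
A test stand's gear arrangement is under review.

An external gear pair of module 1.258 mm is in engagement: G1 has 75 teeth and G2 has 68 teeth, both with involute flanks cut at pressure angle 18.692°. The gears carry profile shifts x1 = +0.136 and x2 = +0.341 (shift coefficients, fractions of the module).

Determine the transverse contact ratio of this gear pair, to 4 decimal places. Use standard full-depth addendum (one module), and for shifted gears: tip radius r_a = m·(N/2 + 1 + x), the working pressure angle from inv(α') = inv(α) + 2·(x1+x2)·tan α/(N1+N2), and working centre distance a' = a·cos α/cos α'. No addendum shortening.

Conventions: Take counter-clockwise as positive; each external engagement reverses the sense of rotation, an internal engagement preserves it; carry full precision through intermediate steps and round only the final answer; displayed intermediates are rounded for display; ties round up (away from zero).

single-mesh involute tooth geometry (75T engaging 68T at module 1.258)
base radii: r_b1 = 44.686756, r_b2 = 40.515992
tip radii: r_a1 = 48.604088, r_a2 = 44.458978
inv(α') = inv(18.692°) + 2·(+0.136+0.341)·tan α/(75+68) = 0.01434585  ⇒  α' = 19.75519°
a' = a·cos α / cos α' = 89.9470·cos 18.692°/cos 19.75519° = 90.530911
action lengths: √(r_a1²−r_b1²) = 19.116778, √(r_a2²−r_b2²) = 18.304510
base pitch p_b = π·m·cos α = 3.743669
CR = (19.116778 + 18.304510 − 90.530911·sin 19.75519°)/3.743669 = 1.822185
contact ratio ≈ 1.8222

1.8222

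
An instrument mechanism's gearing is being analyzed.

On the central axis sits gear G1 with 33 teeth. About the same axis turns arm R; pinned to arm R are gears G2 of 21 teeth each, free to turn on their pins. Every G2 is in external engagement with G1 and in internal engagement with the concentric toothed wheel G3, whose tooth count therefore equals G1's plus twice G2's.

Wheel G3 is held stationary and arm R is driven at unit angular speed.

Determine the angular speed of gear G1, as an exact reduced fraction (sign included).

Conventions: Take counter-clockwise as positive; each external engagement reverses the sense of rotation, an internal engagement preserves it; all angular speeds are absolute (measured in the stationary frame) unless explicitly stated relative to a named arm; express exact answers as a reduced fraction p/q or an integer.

recognized (axles ride arm R): planetary set, 33/21/75 teeth
ring teeth: 33 + 2·21 = 75
33(ω_sun−ω_arm) = −75(ω_ring−ω_arm),  ω_ring = 0, ω_arm = 1
ω_sun = 1 − (75/33)(0−1) = 36/11
exact speed ratio = 36/11

36/11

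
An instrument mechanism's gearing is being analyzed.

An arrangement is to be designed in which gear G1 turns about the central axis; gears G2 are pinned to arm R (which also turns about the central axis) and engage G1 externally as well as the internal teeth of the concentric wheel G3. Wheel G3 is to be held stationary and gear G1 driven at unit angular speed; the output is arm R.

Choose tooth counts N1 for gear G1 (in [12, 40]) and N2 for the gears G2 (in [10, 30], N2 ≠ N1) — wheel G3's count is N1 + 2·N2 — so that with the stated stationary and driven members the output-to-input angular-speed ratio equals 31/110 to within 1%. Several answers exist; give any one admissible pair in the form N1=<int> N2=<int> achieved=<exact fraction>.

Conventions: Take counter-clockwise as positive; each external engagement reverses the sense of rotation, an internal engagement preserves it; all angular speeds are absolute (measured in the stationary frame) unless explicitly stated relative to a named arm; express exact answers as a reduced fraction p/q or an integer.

N1=31 N2=24 achieved=31/110

class = planetary set [ratio 31/110 wanted; Willis about the carrier]
Willis with ω_ring = 0: ω_arm/ω_sun = N1/(N1+N3); set equal to 31/110  ⇒  N3/N1 = 1/(31/110) − 1 = 79/31
N3 = N1 + 2·N2  ⇒  N2/N1 = (N3/N1 − 1)/2 = (79/31 − 1)/2 = 24/31
smallest multiple with N1 ≥ 12 and N2 ≥ 10: k = 1  ⇒  N1 = 1·31 = 31, N2 = 1·24 = 24 (N1 ≤ 40, N2 ≤ 30, N2 ≠ N1 ✓), N3 = 31 + 2·24 = 79
check: N1/(N1+N3) with N1 = 31, N3 = 79 gives 31/110; |achieved − target| = 0 ≤ 31/11000 ✓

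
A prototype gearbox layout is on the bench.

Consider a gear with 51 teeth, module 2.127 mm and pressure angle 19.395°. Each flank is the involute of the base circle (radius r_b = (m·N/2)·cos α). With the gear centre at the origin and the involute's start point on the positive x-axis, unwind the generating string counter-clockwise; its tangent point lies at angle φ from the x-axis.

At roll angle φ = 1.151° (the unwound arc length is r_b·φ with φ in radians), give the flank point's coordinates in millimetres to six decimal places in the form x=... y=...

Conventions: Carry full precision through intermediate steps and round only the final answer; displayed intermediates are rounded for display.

x=51.170876 y=0.000138

class = single-mesh tooth geometry [base-circle involute, m = 2.127, 51T]
pitch radius r_p = m·N/2 = 2.127·51/2 = 54.238500
base radius r_b = r_p·cos α = 54.238500·cos 19.395° = 51.160554
roll angle φ = 1.151° = 0.02008874 rad
x = r_b·(cos φ + φ·sin φ) = 51.170876
y = r_b·(sin φ − φ·cos φ) = 0.000138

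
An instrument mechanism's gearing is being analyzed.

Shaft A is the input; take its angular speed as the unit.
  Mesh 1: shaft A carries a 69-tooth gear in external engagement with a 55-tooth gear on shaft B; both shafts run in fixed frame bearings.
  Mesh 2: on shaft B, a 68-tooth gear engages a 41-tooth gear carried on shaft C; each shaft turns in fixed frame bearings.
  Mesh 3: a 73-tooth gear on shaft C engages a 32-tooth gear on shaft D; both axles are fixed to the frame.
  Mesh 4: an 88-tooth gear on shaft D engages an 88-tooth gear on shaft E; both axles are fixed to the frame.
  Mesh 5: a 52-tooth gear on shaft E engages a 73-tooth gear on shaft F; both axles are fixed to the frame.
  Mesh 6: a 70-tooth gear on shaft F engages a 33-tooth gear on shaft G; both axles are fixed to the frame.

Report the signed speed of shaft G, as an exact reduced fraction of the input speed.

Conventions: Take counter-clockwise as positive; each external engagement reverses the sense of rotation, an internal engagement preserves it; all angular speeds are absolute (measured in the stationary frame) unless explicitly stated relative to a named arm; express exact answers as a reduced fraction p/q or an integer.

6-mesh fixed-axis compound train (all bearings frame-fixed)
mesh 1 [69T→55T]: |ω|/ω_in = 1×69/55 = 69/55, sense flips to −
mesh 2 [68T→41T]: |ω|/ω_in = (69/55)×68/41 = 4692/2255, sense flips to +
mesh 3 [73T→32T]: |ω|/ω_in = (4692/2255)×73/32 = 85629/18040, sense flips to −
mesh 4 [88T→88T]: |ω|/ω_in = (85629/18040)×88/88 = 85629/18040, sense flips to +
mesh 5 [52T→73T]: |ω|/ω_in = (85629/18040)×52/73 = 15249/4510, sense flips to −
mesh 6 [70T→33T]: |ω|/ω_in = (15249/4510)×70/33 = 35581/4961, sense flips to +
signed output speed (× input speed) = 35581/4961

35581/4961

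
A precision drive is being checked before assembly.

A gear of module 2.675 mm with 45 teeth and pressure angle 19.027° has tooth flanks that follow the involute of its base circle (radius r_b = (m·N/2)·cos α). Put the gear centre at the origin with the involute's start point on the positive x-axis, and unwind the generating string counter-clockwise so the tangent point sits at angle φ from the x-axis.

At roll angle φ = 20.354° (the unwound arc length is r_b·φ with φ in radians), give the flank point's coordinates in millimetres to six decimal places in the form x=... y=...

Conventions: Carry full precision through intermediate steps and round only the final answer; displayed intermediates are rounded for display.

single-mesh involute tooth geometry (45T wheel at module 2.675)
pitch radius r_p = m·N/2 = 2.675·45/2 = 60.187500
base radius r_b = r_p·cos α = 60.187500·cos 19.027° = 56.899159
roll angle φ = 20.354° = 0.35524432 rad
x = r_b·(cos φ + φ·sin φ) = 60.376973
y = r_b·(sin φ − φ·cos φ) = 0.839606

x=60.376973 y=0.839606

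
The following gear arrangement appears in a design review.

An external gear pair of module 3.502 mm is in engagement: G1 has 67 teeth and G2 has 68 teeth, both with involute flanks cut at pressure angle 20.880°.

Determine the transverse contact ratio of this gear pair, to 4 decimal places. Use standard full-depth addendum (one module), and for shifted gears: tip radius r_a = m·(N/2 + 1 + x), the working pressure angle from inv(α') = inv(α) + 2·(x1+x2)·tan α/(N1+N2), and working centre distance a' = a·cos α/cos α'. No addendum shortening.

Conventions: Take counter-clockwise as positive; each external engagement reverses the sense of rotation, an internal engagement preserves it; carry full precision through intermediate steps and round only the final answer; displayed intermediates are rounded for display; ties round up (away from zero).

class = single-mesh tooth geometry [involute pair 67T × 68T, m = 3.502]
base radii: r_b1 = 109.612669, r_b2 = 111.248679
tip radii: r_a1 = 120.819000, r_a2 = 122.570000
no profile shift: α' = α, a' = a
action lengths: √(r_a1²−r_b1²) = 50.816274, √(r_a2²−r_b2²) = 51.450330
base pitch p_b = π·m·cos α = 10.279354
CR = (50.816274 + 51.450330 − 236.385000·sin 20.88000°)/10.279354 = 1.752657
contact ratio ≈ 1.7527

1.7527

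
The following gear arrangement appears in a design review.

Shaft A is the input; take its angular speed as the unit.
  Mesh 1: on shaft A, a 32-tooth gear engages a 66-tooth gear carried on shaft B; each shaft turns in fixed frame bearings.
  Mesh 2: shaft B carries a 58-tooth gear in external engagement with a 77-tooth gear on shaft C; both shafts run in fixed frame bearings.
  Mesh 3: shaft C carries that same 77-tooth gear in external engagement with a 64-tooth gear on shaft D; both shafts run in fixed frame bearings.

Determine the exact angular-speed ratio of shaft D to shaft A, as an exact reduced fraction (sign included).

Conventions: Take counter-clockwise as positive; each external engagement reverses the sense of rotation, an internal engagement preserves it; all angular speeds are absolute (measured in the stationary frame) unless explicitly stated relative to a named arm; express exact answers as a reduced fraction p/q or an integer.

class = fixed-axis compound train [3 meshes; 3 ratios multiply, 3 sense flips]
mesh 1 [32T→66T]: running ratio 16/33, sense −
mesh 2 [58T→77T]: running ratio 928/2541, sense +
mesh 3 [77T→64T]: running ratio 29/66, sense −
ω_out/ω_in = -29/66

-29/66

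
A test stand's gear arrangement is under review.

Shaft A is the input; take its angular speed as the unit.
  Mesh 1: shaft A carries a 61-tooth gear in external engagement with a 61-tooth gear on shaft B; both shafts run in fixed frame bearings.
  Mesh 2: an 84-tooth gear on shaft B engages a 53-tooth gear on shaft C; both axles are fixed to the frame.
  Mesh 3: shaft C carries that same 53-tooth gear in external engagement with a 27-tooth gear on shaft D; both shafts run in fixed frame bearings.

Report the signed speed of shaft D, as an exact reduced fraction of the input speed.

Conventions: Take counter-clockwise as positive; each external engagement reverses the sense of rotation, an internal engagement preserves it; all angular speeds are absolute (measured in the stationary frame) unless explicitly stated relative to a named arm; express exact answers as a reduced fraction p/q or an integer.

3-mesh fixed-axis compound train (all bearings frame-fixed)
mesh 1 [61T→61T]: |ω|/ω_in = 1×61/61 = 1, sense flips to −
mesh 2 [84T→53T]: |ω|/ω_in = 1×84/53 = 84/53, sense flips to +
mesh 3 [53T→27T]: |ω|/ω_in = (84/53)×53/27 = 28/9, sense flips to −
signed output speed (× input speed) = -28/9

-28/9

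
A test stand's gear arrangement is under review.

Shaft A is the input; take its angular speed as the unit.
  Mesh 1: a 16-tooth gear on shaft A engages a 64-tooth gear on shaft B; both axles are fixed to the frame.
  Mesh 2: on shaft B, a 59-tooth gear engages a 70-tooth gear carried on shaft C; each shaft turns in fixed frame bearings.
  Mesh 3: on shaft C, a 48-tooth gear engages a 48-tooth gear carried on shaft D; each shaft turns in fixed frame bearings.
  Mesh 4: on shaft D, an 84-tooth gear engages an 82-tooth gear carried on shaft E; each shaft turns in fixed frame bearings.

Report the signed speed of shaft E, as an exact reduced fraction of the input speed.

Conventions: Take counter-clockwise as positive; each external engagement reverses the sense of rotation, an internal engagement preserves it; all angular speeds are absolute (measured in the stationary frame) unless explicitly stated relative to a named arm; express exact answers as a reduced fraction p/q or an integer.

177/820

4-mesh fixed-axis compound train (all bearings frame-fixed)
mesh 1 [16T→64T]: |ω|/ω_in = 1×16/64 = 1/4, sense flips to −
mesh 2 [59T→70T]: |ω|/ω_in = (1/4)×59/70 = 59/280, sense flips to +
mesh 3 [48T→48T]: |ω|/ω_in = (59/280)×48/48 = 59/280, sense flips to −
mesh 4 [84T→82T]: |ω|/ω_in = (59/280)×84/82 = 177/820, sense flips to +
signed output speed (× input speed) = 177/820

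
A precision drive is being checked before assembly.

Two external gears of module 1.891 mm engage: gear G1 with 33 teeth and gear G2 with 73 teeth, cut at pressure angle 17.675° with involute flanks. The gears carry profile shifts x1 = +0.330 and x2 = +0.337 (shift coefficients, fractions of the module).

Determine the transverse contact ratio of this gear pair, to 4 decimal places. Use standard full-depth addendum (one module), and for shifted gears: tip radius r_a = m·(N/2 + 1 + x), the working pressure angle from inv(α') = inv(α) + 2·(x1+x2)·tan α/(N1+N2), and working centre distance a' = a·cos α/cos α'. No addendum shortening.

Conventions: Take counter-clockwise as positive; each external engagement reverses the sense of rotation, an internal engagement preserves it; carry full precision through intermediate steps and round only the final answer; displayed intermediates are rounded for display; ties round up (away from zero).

1.7553

class = single-mesh tooth geometry [involute pair 33T × 73T, m = 1.891]
base radii: r_b1 = 29.728604, r_b2 = 65.763275
tip radii: r_a1 = 33.716530, r_a2 = 71.549767
inv(α') = inv(17.675°) + 2·(+0.330+0.337)·tan α/(33+73) = 0.01418336  ⇒  α' = 19.68273°
a' = a·cos α / cos α' = 100.2230·cos 17.675°/cos 19.68273° = 101.417487
action lengths: √(r_a1²−r_b1²) = 15.906430, √(r_a2²−r_b2²) = 28.187956
base pitch p_b = π·m·cos α = 5.660313
CR = (15.906430 + 28.187956 − 101.417487·sin 19.68273°)/5.660313 = 1.755348
contact ratio ≈ 1.7553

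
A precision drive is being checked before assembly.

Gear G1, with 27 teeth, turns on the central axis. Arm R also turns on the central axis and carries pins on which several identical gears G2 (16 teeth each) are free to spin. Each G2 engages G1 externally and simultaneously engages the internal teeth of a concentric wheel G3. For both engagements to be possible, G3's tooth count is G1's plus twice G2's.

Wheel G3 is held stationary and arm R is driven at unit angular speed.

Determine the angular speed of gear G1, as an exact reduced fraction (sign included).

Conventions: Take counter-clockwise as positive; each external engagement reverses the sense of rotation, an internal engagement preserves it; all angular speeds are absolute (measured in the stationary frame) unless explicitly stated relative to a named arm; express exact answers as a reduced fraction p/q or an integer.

86/27

recognized (axles ride arm R): planetary set, 27/16/59 teeth
ring teeth: 27 + 2·16 = 59
27(ω_sun−ω_arm) = −59(ω_ring−ω_arm),  ω_ring = 0, ω_arm = 1
ω_sun = 1 − (59/27)(0−1) = 86/27
exact speed ratio = 86/27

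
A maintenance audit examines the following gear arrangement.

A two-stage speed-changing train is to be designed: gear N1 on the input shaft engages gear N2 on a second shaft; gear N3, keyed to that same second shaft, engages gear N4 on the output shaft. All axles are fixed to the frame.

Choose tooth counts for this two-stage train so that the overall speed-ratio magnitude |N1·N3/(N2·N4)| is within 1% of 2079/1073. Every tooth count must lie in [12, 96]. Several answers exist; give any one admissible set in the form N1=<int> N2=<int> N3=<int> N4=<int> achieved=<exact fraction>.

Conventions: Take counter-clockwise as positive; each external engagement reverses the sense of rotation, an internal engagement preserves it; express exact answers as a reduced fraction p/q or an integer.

topology: fixed-axis compound train — 2 stages, target 2079/1073
target = 2079/1073 in lowest terms: an exact hit needs N1·N3 = k·2079 and N2·N4 = k·1073 for one integer k, every count in [12, 96]; additionally prefer no 1:1 stage (N1 ≠ N2, N3 ≠ N4)
k = 1: N1·N3 = 2079 = 27·77, N2·N4 = 1073 = 29·37
achieved = 27·77/(29·37) = 2079/1073; |achieved − target| = 0 ≤ 2079/107300 ✓

N1=27 N2=29 N3=77 N4=37 achieved=2079/1073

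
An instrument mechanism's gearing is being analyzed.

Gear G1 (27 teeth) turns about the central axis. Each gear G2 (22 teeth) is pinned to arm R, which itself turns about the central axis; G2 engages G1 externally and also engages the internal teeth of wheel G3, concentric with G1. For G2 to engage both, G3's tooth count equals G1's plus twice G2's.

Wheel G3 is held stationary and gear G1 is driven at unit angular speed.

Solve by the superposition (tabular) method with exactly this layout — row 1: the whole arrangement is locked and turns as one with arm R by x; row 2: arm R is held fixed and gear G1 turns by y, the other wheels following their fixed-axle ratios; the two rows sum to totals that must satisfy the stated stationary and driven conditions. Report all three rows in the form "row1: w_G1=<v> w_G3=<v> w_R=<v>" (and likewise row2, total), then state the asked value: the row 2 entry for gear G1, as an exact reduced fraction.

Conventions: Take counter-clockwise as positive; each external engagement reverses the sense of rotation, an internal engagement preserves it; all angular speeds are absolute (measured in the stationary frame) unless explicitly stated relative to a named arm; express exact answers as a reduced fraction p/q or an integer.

topology: planetary set — G1 27T / G2 22T / G3 71T, arm = carrier (Willis)
row 1: whole set turns with the arm by x
superposition row 2 [arm held]: sun y, ring −(27/71)·y, arm 0
boundary: total ω_ring = x − (27/71)·y = 0 and total ω_sun = x + y = 1  ⇒  y = 71/98, x = 27/98
row 2 ring = −(27/71)·71/98 = -27/98
totals (row 1 + row 2): sun 27/98 + 71/98 = 1, ring 27/98 + (-27/98) = 0, arm 27/98 + 0 = 27/98
asked cell (row2, sun) = 71/98

row1: w_G1=27/98 w_G3=27/98 w_R=27/98
row2: w_G1=71/98 w_G3=-27/98 w_R=0
total: w_G1=1 w_G3=0 w_R=27/98
asked value: 71/98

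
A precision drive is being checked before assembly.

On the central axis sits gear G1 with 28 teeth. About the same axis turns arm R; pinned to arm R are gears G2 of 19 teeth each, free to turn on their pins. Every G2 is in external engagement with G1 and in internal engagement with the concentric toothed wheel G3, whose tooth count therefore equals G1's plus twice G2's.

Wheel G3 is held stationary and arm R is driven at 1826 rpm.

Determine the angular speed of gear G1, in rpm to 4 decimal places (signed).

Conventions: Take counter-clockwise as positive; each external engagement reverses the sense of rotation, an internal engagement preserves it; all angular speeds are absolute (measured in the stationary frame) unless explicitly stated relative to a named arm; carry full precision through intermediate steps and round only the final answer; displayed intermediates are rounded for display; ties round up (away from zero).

+6130.1429 rpm

topology: planetary set — G1 28T / G2 19T / G3 66T, arm = carrier (Willis)
normalise by the input: solve with ω_arm = 1, then scale by 1826 rpm
ring teeth: 28 + 2·19 = 66
28(ω_sun−ω_arm) = −66(ω_ring−ω_arm),  ω_ring = 0, ω_arm = 1
ω_sun = 1 − (66/28)(0−1) = 47/14
scale: ω_sun = 47/14 × 1826 rpm = +6130.1429 rpm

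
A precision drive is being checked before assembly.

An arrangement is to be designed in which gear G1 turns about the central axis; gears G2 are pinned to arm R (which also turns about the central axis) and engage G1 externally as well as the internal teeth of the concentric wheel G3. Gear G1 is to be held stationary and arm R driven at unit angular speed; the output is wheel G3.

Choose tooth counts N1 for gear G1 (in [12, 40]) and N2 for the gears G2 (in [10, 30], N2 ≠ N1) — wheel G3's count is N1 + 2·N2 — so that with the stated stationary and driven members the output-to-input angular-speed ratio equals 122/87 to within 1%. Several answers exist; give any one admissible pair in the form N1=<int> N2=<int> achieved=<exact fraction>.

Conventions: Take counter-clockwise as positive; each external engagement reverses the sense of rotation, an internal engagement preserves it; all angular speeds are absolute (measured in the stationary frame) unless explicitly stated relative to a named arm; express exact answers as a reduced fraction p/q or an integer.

N1=35 N2=26 achieved=122/87

planetary set to be sized for 122/87 (Willis relation)
Willis with ω_sun = 0: ω_ring/ω_arm = (N1+N3)/N3; set equal to 122/87  ⇒  N3/N1 = 1/(122/87 − 1) = 87/35
N3 = N1 + 2·N2  ⇒  N2/N1 = (N3/N1 − 1)/2 = (87/35 − 1)/2 = 26/35
smallest multiple with N1 ≥ 12 and N2 ≥ 10: k = 1  ⇒  N1 = 1·35 = 35, N2 = 1·26 = 26 (N1 ≤ 40, N2 ≤ 30, N2 ≠ N1 ✓), N3 = 35 + 2·26 = 87
check: (N1+N3)/N3 with N1 = 35, N3 = 87 gives 122/87; |achieved − target| = 0 ≤ 61/4350 ✓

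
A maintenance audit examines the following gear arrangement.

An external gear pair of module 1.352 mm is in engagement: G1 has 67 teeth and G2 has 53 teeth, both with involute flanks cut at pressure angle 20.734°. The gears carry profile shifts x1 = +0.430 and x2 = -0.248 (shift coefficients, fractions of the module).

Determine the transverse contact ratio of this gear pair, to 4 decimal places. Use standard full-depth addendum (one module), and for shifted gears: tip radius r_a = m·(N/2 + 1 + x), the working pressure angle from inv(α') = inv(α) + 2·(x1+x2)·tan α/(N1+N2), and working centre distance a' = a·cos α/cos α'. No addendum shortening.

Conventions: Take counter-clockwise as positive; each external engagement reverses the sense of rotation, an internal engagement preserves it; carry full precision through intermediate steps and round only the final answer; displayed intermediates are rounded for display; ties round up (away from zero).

1.7125

recognized (one external pair, fixed centres): single-mesh tooth geometry, m = 1.352, N1 = 67, N2 = 53
base radii: r_b1 = 42.358623, r_b2 = 33.507568
tip radii: r_a1 = 47.225360, r_a2 = 36.844704
inv(α') = inv(20.734°) + 2·(+0.430-0.248)·tan α/(67+53) = 0.01781850  ⇒  α' = 21.18241°
a' = a·cos α / cos α' = 81.1200·cos 20.734°/cos 21.18241° = 81.363538
action lengths: √(r_a1²−r_b1²) = 20.880174, √(r_a2²−r_b2²) = 15.322373
base pitch p_b = π·m·cos α = 3.972344
CR = (20.880174 + 15.322373 − 81.363538·sin 21.18241°)/3.972344 = 1.712535
contact ratio ≈ 1.7125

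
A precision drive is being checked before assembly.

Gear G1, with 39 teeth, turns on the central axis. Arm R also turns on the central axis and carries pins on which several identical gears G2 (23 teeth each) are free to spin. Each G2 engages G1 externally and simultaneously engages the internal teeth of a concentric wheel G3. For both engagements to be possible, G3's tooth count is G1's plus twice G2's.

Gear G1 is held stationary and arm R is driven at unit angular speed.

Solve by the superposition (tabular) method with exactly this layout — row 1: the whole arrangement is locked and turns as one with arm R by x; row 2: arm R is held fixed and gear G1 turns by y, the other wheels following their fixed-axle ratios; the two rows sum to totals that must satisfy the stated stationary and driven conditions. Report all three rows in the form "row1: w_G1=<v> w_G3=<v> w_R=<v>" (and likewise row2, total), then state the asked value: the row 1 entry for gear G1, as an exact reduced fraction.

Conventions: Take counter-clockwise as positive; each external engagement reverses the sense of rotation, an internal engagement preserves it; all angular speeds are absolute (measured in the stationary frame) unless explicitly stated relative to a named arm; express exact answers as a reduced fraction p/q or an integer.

recognized (axles ride arm R): planetary set, 39/23/85 teeth
row 1: whole set turns with the arm by x
row 2 — arm fixed, fixed-axis ratios: sun y, ring −(39/85)·y, arm 0
boundary: total ω_sun = x + y = 0 and total ω_arm = x = 1  ⇒  y = -1, x = 1
row 2 ring = −(39/85)·(-1) = 39/85
totals (row 1 + row 2): sun 1 + (-1) = 0, ring 1 + 39/85 = 124/85, arm 1 + 0 = 1
asked cell (row1, sun) = 1

row1: w_G1=1 w_G3=1 w_R=1
row2: w_G1=-1 w_G3=39/85 w_R=0
total: w_G1=0 w_G3=124/85 w_R=1
asked value: 1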